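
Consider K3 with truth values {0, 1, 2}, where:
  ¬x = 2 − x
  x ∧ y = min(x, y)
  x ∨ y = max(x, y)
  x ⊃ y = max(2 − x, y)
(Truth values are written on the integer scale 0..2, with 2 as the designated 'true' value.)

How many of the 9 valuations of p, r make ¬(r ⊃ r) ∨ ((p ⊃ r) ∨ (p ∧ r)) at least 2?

p = 0, r = 0 ↦ 2  ≥
p = 0, r = 1 ↦ 2  ≥
p = 0, r = 2 ↦ 2  ≥
p = 1, r = 0 ↦ 1  <
p = 1, r = 1 ↦ 1  <
p = 1, r = 2 ↦ 2  ≥
p = 2, r = 0 ↦ 0  <
p = 2, r = 1 ↦ 1  <
p = 2, r = 2 ↦ 2  ≥
So 5 of the 9 assignments meet the threshold.

5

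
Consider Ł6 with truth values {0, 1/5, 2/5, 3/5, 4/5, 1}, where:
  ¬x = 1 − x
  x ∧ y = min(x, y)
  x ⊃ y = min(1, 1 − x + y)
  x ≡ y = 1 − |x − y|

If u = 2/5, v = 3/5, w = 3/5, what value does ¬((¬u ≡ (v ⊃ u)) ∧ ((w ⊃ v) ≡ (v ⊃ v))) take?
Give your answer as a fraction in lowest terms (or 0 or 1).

1/5

¬u = ¬2/5 = 3/5
v ⊃ u = 3/5 ⊃ 2/5 = 4/5
¬u ≡ (v ⊃ u) = 3/5 ≡ 4/5 = 4/5
w ⊃ v = 3/5 ⊃ 3/5 = 1
v ⊃ v = 3/5 ⊃ 3/5 = 1
(w ⊃ v) ≡ (v ⊃ v) = 1 ≡ 1 = 1
(¬u ≡ (v ⊃ u)) ∧ ((w ⊃ v) ≡ (v ⊃ v)) = 4/5 ∧ 1 = 4/5
¬((¬u ≡ (v ⊃ u)) ∧ ((w ⊃ v) ≡ (v ⊃ v))) = ¬4/5 = 1/5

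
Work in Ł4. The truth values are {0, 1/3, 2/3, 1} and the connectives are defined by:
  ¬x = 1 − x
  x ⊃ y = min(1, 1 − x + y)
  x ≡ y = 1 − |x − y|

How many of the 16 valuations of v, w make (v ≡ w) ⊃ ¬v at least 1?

9

v = 0, w = 0 ↦ 1  ≥
v = 0, w = 1/3 ↦ 1  ≥
v = 0, w = 2/3 ↦ 1  ≥
v = 0, w = 1 ↦ 1  ≥
v = 1/3, w = 0 ↦ 1  ≥
v = 1/3, w = 1/3 ↦ 2/3  <
v = 1/3, w = 2/3 ↦ 1  ≥
v = 1/3, w = 1 ↦ 1  ≥
v = 2/3, w = 0 ↦ 1  ≥
v = 2/3, w = 1/3 ↦ 2/3  <
v = 2/3, w = 2/3 ↦ 1/3  <
v = 2/3, w = 1 ↦ 2/3  <
v = 1, w = 0 ↦ 1  ≥
v = 1, w = 1/3 ↦ 2/3  <
v = 1, w = 2/3 ↦ 1/3  <
v = 1, w = 1 ↦ 0  <
So 9 of the 16 assignments meet the threshold.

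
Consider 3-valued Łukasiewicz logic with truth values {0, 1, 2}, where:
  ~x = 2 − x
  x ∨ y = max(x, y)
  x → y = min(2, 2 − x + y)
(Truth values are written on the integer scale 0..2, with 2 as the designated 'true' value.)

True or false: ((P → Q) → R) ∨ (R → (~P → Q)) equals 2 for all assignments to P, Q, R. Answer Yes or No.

No

Counterexample: take P = 0, Q = 0, R = 1.
P → Q = 0 → 0 = 2
(P → Q) → R = 2 → 1 = 1
~P = ~0 = 2
~P → Q = 2 → 0 = 0
R → (~P → Q) = 1 → 0 = 1
((P → Q) → R) ∨ (R → (~P → Q)) = 1 ∨ 1 = 1
This gives 1 ≠ 2.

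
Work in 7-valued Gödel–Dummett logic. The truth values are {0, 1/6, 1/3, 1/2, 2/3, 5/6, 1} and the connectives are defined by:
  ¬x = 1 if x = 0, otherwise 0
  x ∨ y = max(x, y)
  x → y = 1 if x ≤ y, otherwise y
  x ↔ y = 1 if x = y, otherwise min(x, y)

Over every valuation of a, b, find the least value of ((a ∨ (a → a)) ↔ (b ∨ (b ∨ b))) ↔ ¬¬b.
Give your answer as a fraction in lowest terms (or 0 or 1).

Take a = 0, b = 1/6:
a → a = 0 → 0 = 1
a ∨ (a → a) = 0 ∨ 1 = 1
b ∨ b = 1/6 ∨ 1/6 = 1/6
b ∨ (b ∨ b) = 1/6 ∨ 1/6 = 1/6
(a ∨ (a → a)) ↔ (b ∨ (b ∨ b)) = 1 ↔ 1/6 = 1/6
¬b = ¬1/6 = 0
¬¬b = ¬0 = 1
((a ∨ (a → a)) ↔ (b ∨ (b ∨ b))) ↔ ¬¬b = 1/6 ↔ 1 = 1/6
No assignment yields a value below 1/6, so this is the minimum.

1/6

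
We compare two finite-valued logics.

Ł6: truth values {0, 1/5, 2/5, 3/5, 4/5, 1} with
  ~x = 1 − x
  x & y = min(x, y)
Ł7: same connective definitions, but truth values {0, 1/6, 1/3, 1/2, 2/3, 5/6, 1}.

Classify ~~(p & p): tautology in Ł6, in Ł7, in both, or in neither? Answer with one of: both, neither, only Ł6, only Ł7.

neither

In Ł6: at p = 0 the value is 0 — not a tautology.
In Ł7: at p = 0 the value is 0 — not a tautology.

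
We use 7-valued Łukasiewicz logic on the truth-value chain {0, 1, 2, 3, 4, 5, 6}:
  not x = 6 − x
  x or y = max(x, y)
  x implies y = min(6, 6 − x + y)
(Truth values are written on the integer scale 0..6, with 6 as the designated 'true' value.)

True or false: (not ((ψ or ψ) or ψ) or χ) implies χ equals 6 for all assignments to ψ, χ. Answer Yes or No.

No

Counterexample: take ψ = 0, χ = 0.
ψ or ψ = 0 or 0 = 0
(ψ or ψ) or ψ = 0 or 0 = 0
not ((ψ or ψ) or ψ) = not 0 = 6
not ((ψ or ψ) or ψ) or χ = 6 or 0 = 6
(not ((ψ or ψ) or ψ) or χ) implies χ = 6 implies 0 = 0
This gives 0 ≠ 6.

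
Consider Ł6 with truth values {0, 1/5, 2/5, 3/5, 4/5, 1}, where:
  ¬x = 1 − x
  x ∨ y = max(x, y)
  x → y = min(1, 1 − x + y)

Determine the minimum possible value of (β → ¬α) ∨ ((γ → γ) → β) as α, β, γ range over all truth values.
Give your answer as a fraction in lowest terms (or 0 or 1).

Take α = 4/5, β = 3/5, γ = 0:
¬α = ¬4/5 = 1/5
β → ¬α = 3/5 → 1/5 = 3/5
γ → γ = 0 → 0 = 1
(γ → γ) → β = 1 → 3/5 = 3/5
(β → ¬α) ∨ ((γ → γ) → β) = 3/5 ∨ 3/5 = 3/5
No assignment yields a value below 3/5, so this is the minimum.

3/5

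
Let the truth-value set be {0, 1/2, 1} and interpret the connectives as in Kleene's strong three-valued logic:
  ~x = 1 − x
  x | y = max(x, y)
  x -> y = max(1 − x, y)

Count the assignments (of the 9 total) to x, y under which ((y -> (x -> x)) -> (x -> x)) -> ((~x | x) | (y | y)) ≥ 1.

x = 0, y = 0 ↦ 1  ≥
x = 0, y = 1/2 ↦ 1  ≥
x = 0, y = 1 ↦ 1  ≥
x = 1/2, y = 0 ↦ 1/2  <
x = 1/2, y = 1/2 ↦ 1/2  <
x = 1/2, y = 1 ↦ 1  ≥
x = 1, y = 0 ↦ 1  ≥
x = 1, y = 1/2 ↦ 1  ≥
x = 1, y = 1 ↦ 1  ≥
So 7 of the 9 assignments meet the threshold.

7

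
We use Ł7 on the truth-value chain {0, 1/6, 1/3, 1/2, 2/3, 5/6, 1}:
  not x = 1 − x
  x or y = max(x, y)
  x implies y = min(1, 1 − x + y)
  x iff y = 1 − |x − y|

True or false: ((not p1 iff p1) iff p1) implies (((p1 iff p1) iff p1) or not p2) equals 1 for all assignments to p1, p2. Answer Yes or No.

Counterexample: take p1 = 0, p2 = 1/6.
not p1 = not 0 = 1
not p1 iff p1 = 1 iff 0 = 0
(not p1 iff p1) iff p1 = 0 iff 0 = 1
p1 iff p1 = 0 iff 0 = 1
(p1 iff p1) iff p1 = 1 iff 0 = 0
not p2 = not 1/6 = 5/6
((p1 iff p1) iff p1) or not p2 = 0 or 5/6 = 5/6
((not p1 iff p1) iff p1) implies (((p1 iff p1) iff p1) or not p2) = 1 implies 5/6 = 5/6
This gives 5/6 ≠ 1.

No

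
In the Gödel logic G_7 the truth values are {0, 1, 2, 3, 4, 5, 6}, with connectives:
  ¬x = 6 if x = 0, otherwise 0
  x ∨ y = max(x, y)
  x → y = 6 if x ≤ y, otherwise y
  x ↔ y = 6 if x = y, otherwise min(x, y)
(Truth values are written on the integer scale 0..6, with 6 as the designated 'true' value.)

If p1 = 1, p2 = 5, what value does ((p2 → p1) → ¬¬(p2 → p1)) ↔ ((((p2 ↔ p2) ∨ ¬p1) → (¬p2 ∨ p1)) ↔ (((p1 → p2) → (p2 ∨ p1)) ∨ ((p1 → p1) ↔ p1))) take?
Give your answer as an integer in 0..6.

p2 → p1 = 5 → 1 = 1
p2 → p1 = 5 → 1 = 1
¬(p2 → p1) = ¬1 = 0
¬¬(p2 → p1) = ¬0 = 6
(p2 → p1) → ¬¬(p2 → p1) = 1 → 6 = 6
p2 ↔ p2 = 5 ↔ 5 = 6
¬p1 = ¬1 = 0
(p2 ↔ p2) ∨ ¬p1 = 6 ∨ 0 = 6
¬p2 = ¬5 = 0
¬p2 ∨ p1 = 0 ∨ 1 = 1
((p2 ↔ p2) ∨ ¬p1) → (¬p2 ∨ p1) = 6 → 1 = 1
p1 → p2 = 1 → 5 = 6
p2 ∨ p1 = 5 ∨ 1 = 5
(p1 → p2) → (p2 ∨ p1) = 6 → 5 = 5
p1 → p1 = 1 → 1 = 6
(p1 → p1) ↔ p1 = 6 ↔ 1 = 1
((p1 → p2) → (p2 ∨ p1)) ∨ ((p1 → p1) ↔ p1) = 5 ∨ 1 = 5
(((p2 ↔ p2) ∨ ¬p1) → (¬p2 ∨ p1)) ↔ (((p1 → p2) → (p2 ∨ p1)) ∨ ((p1 → p1) ↔ p1)) = 1 ↔ 5 = 1
((p2 → p1) → ¬¬(p2 → p1)) ↔ ((((p2 ↔ p2) ∨ ¬p1) → (¬p2 ∨ p1)) ↔ (((p1 → p2) → (p2 ∨ p1)) ∨ ((p1 → p1) ↔ p1))) = 6 ↔ 1 = 1

1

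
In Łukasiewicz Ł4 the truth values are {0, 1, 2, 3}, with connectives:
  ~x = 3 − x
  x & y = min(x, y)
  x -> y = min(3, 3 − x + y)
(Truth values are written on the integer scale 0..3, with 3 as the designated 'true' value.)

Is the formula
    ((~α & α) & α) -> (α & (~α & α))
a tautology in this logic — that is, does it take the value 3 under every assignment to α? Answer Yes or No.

α = 0 ↦ 3
α = 1 ↦ 3
α = 2 ↦ 3
α = 3 ↦ 3
Every assignment gives a value ≥ 3.

Yes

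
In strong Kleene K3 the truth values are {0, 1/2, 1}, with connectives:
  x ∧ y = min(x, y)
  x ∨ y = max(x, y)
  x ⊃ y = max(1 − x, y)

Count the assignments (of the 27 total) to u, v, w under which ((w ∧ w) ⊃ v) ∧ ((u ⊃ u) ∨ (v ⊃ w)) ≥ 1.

12

value 1: 12 assignments (counts)
value 1/2: 12 assignments
value 0: 3 assignments
So 12 of the 27 assignments meet the threshold.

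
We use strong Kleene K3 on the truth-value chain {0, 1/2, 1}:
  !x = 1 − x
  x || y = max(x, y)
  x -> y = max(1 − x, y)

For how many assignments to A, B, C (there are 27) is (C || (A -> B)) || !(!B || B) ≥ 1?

value 1: 19 assignments (counts)
value 1/2: 7 assignments
value 0: 1 assignment
So 19 of the 27 assignments meet the threshold.

19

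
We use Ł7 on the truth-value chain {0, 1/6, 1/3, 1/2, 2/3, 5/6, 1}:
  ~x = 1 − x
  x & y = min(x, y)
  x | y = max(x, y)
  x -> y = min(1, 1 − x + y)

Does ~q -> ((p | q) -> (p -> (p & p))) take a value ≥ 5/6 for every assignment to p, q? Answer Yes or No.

At p = 1, q = 1/6, for instance:
~q = ~1/6 = 5/6
p | q = 1 | 1/6 = 1
p & p = 1 & 1 = 1
p -> (p & p) = 1 -> 1 = 1
(p | q) -> (p -> (p & p)) = 1 -> 1 = 1
~q -> ((p | q) -> (p -> (p & p))) = 5/6 -> 1 = 1
and checking the remaining 48 assignments likewise gives ≥ 5/6 in every case.

Yes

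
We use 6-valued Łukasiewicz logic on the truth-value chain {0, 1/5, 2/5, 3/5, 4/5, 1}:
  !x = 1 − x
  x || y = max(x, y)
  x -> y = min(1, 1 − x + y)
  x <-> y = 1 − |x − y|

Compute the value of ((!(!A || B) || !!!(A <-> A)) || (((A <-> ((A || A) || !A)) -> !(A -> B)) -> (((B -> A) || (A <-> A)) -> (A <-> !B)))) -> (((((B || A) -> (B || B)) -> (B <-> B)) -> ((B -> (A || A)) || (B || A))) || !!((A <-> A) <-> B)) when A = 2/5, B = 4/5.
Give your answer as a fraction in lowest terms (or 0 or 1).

!A = !2/5 = 3/5
!A || B = 3/5 || 4/5 = 4/5
!(!A || B) = !4/5 = 1/5
A <-> A = 2/5 <-> 2/5 = 1
!(A <-> A) = !1 = 0
!!(A <-> A) = !0 = 1
!!!(A <-> A) = !1 = 0
!(!A || B) || !!!(A <-> A) = 1/5 || 0 = 1/5
A || A = 2/5 || 2/5 = 2/5
!A = !2/5 = 3/5
(A || A) || !A = 2/5 || 3/5 = 3/5
A <-> ((A || A) || !A) = 2/5 <-> 3/5 = 4/5
A -> B = 2/5 -> 4/5 = 1
!(A -> B) = !1 = 0
(A <-> ((A || A) || !A)) -> !(A -> B) = 4/5 -> 0 = 1/5
B -> A = 4/5 -> 2/5 = 3/5
A <-> A = 2/5 <-> 2/5 = 1
(B -> A) || (A <-> A) = 3/5 || 1 = 1
!B = !4/5 = 1/5
A <-> !B = 2/5 <-> 1/5 = 4/5
((B -> A) || (A <-> A)) -> (A <-> !B) = 1 -> 4/5 = 4/5
((A <-> ((A || A) || !A)) -> !(A -> B)) -> (((B -> A) || (A <-> A)) -> (A <-> !B)) = 1/5 -> 4/5 = 1
(!(!A || B) || !!!(A <-> A)) || (((A <-> ((A || A) || !A)) -> !(A -> B)) -> (((B -> A) || (A <-> A)) -> (A <-> !B))) = 1/5 || 1 = 1
B || A = 4/5 || 2/5 = 4/5
B || B = 4/5 || 4/5 = 4/5
(B || A) -> (B || B) = 4/5 -> 4/5 = 1
B <-> B = 4/5 <-> 4/5 = 1
((B || A) -> (B || B)) -> (B <-> B) = 1 -> 1 = 1
A || A = 2/5 || 2/5 = 2/5
B -> (A || A) = 4/5 -> 2/5 = 3/5
B || A = 4/5 || 2/5 = 4/5
(B -> (A || A)) || (B || A) = 3/5 || 4/5 = 4/5
(((B || A) -> (B || B)) -> (B <-> B)) -> ((B -> (A || A)) || (B || A)) = 1 -> 4/5 = 4/5
A <-> A = 2/5 <-> 2/5 = 1
(A <-> A) <-> B = 1 <-> 4/5 = 4/5
!((A <-> A) <-> B) = !4/5 = 1/5
!!((A <-> A) <-> B) = !1/5 = 4/5
((((B || A) -> (B || B)) -> (B <-> B)) -> ((B -> (A || A)) || (B || A))) || !!((A <-> A) <-> B) = 4/5 || 4/5 = 4/5
((!(!A || B) || !!!(A <-> A)) || (((A <-> ((A || A) || !A)) -> !(A -> B)) -> (((B -> A) || (A <-> A)) -> (A <-> !B)))) -> (((((B || A) -> (B || B)) -> (B <-> B)) -> ((B -> (A || A)) || (B || A))) || !!((A <-> A) <-> B)) = 1 -> 4/5 = 4/5

4/5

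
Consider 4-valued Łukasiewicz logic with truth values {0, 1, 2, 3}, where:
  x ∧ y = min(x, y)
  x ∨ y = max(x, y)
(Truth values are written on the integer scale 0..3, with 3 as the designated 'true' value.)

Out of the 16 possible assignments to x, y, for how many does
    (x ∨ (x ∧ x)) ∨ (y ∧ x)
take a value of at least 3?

4

x = 0, y = 0 ↦ 0  <
x = 0, y = 1 ↦ 0  <
x = 0, y = 2 ↦ 0  <
x = 0, y = 3 ↦ 0  <
x = 1, y = 0 ↦ 1  <
x = 1, y = 1 ↦ 1  <
x = 1, y = 2 ↦ 1  <
x = 1, y = 3 ↦ 1  <
x = 2, y = 0 ↦ 2  <
x = 2, y = 1 ↦ 2  <
x = 2, y = 2 ↦ 2  <
x = 2, y = 3 ↦ 2  <
x = 3, y = 0 ↦ 3  ≥
x = 3, y = 1 ↦ 3  ≥
x = 3, y = 2 ↦ 3  ≥
x = 3, y = 3 ↦ 3  ≥
So 4 of the 16 assignments meet the threshold.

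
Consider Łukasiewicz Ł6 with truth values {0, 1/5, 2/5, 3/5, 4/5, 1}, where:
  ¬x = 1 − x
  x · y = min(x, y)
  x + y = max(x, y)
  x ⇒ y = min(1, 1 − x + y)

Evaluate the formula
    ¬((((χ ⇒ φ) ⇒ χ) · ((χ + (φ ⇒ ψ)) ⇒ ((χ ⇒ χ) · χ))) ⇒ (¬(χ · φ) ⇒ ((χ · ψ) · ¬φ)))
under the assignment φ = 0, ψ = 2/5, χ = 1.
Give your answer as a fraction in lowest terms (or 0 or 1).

χ ⇒ φ = 1 ⇒ 0 = 0
(χ ⇒ φ) ⇒ χ = 0 ⇒ 1 = 1
φ ⇒ ψ = 0 ⇒ 2/5 = 1
χ + (φ ⇒ ψ) = 1 + 1 = 1
χ ⇒ χ = 1 ⇒ 1 = 1
(χ ⇒ χ) · χ = 1 · 1 = 1
(χ + (φ ⇒ ψ)) ⇒ ((χ ⇒ χ) · χ) = 1 ⇒ 1 = 1
((χ ⇒ φ) ⇒ χ) · ((χ + (φ ⇒ ψ)) ⇒ ((χ ⇒ χ) · χ)) = 1 · 1 = 1
χ · φ = 1 · 0 = 0
¬(χ · φ) = ¬0 = 1
χ · ψ = 1 · 2/5 = 2/5
¬φ = ¬0 = 1
(χ · ψ) · ¬φ = 2/5 · 1 = 2/5
¬(χ · φ) ⇒ ((χ · ψ) · ¬φ) = 1 ⇒ 2/5 = 2/5
(((χ ⇒ φ) ⇒ χ) · ((χ + (φ ⇒ ψ)) ⇒ ((χ ⇒ χ) · χ))) ⇒ (¬(χ · φ) ⇒ ((χ · ψ) · ¬φ)) = 1 ⇒ 2/5 = 2/5
¬((((χ ⇒ φ) ⇒ χ) · ((χ + (φ ⇒ ψ)) ⇒ ((χ ⇒ χ) · χ))) ⇒ (¬(χ · φ) ⇒ ((χ · ψ) · ¬φ))) = ¬2/5 = 3/5

3/5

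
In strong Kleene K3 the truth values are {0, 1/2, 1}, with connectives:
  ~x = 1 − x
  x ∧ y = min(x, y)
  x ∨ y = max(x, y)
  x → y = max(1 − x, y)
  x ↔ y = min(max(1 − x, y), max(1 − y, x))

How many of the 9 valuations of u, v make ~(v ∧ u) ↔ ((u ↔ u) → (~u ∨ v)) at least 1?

3

u = 0, v = 0 ↦ 1  ≥
u = 0, v = 1/2 ↦ 1  ≥
u = 0, v = 1 ↦ 1  ≥
u = 1/2, v = 0 ↦ 1/2  <
u = 1/2, v = 1/2 ↦ 1/2  <
u = 1/2, v = 1 ↦ 1/2  <
u = 1, v = 0 ↦ 0  <
u = 1, v = 1/2 ↦ 1/2  <
u = 1, v = 1 ↦ 0  <
So 3 of the 9 assignments meet the threshold.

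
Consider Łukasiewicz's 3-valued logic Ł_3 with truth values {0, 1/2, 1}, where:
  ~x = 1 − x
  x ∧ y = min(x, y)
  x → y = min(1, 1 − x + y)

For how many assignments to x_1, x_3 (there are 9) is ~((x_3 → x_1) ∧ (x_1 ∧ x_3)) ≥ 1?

x_1 = 0, x_3 = 0 ↦ 1  ≥
x_1 = 0, x_3 = 1/2 ↦ 1  ≥
x_1 = 0, x_3 = 1 ↦ 1  ≥
x_1 = 1/2, x_3 = 0 ↦ 1  ≥
x_1 = 1/2, x_3 = 1/2 ↦ 1/2  <
x_1 = 1/2, x_3 = 1 ↦ 1/2  <
x_1 = 1, x_3 = 0 ↦ 1  ≥
x_1 = 1, x_3 = 1/2 ↦ 1/2  <
x_1 = 1, x_3 = 1 ↦ 0  <
So 5 of the 9 assignments meet the threshold.

5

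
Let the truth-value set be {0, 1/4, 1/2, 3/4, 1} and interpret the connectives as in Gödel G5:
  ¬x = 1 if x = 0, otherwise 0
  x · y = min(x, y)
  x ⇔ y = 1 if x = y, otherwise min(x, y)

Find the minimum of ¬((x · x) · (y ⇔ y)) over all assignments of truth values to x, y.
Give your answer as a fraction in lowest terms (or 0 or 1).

Take x = 1/4, y = 0:
x · x = 1/4 · 1/4 = 1/4
y ⇔ y = 0 ⇔ 0 = 1
(x · x) · (y ⇔ y) = 1/4 · 1 = 1/4
¬((x · x) · (y ⇔ y)) = ¬1/4 = 0
No assignment yields a value below 0, so this is the minimum.

0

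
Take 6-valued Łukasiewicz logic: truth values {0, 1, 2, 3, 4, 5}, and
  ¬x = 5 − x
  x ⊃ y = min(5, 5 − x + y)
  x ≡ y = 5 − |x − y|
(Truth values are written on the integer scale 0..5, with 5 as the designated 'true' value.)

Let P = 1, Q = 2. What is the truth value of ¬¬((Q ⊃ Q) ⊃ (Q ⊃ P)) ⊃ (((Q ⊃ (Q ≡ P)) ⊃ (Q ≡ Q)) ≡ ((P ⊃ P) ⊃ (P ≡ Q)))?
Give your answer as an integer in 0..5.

Q ⊃ Q = 2 ⊃ 2 = 5
Q ⊃ P = 2 ⊃ 1 = 4
(Q ⊃ Q) ⊃ (Q ⊃ P) = 5 ⊃ 4 = 4
¬((Q ⊃ Q) ⊃ (Q ⊃ P)) = ¬4 = 1
¬¬((Q ⊃ Q) ⊃ (Q ⊃ P)) = ¬1 = 4
Q ≡ P = 2 ≡ 1 = 4
Q ⊃ (Q ≡ P) = 2 ⊃ 4 = 5
Q ≡ Q = 2 ≡ 2 = 5
(Q ⊃ (Q ≡ P)) ⊃ (Q ≡ Q) = 5 ⊃ 5 = 5
P ⊃ P = 1 ⊃ 1 = 5
P ≡ Q = 1 ≡ 2 = 4
(P ⊃ P) ⊃ (P ≡ Q) = 5 ⊃ 4 = 4
((Q ⊃ (Q ≡ P)) ⊃ (Q ≡ Q)) ≡ ((P ⊃ P) ⊃ (P ≡ Q)) = 5 ≡ 4 = 4
¬¬((Q ⊃ Q) ⊃ (Q ⊃ P)) ⊃ (((Q ⊃ (Q ≡ P)) ⊃ (Q ≡ Q)) ≡ ((P ⊃ P) ⊃ (P ≡ Q))) = 4 ⊃ 4 = 5

5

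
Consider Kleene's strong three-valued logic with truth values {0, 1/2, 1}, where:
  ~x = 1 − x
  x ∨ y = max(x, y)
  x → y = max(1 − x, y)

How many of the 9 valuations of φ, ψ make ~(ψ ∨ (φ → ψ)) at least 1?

φ = 0, ψ = 0 ↦ 0  <
φ = 0, ψ = 1/2 ↦ 0  <
φ = 0, ψ = 1 ↦ 0  <
φ = 1/2, ψ = 0 ↦ 1/2  <
φ = 1/2, ψ = 1/2 ↦ 1/2  <
φ = 1/2, ψ = 1 ↦ 0  <
φ = 1, ψ = 0 ↦ 1  ≥
φ = 1, ψ = 1/2 ↦ 1/2  <
φ = 1, ψ = 1 ↦ 0  <
So 1 of the 9 assignments meets the threshold.

1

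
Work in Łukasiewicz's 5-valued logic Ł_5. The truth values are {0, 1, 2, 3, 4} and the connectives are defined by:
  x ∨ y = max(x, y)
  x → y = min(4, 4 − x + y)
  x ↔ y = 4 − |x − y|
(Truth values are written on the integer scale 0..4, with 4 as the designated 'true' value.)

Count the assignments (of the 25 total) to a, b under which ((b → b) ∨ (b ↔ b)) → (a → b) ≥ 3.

value 4: 15 assignments (counts)
value 3: 4 assignments (counts)
value 2: 3 assignments
value 1: 2 assignments
value 0: 1 assignment
So 19 of the 25 assignments meet the threshold.

19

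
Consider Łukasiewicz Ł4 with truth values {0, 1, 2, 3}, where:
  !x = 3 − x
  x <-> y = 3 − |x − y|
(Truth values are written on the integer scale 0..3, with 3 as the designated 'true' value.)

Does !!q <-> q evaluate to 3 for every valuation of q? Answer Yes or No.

Yes

q = 0 ↦ 3
q = 1 ↦ 3
q = 2 ↦ 3
q = 3 ↦ 3
Every assignment gives a value ≥ 3.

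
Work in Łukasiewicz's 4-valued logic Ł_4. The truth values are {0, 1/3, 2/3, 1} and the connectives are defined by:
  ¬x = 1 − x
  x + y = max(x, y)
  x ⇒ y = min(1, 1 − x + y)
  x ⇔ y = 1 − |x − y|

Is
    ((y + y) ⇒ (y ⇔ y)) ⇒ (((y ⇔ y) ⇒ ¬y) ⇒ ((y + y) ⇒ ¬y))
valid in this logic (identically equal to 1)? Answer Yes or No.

Yes

y = 0 ↦ 1
y = 1/3 ↦ 1
y = 2/3 ↦ 1
y = 1 ↦ 1
Every assignment gives a value ≥ 1.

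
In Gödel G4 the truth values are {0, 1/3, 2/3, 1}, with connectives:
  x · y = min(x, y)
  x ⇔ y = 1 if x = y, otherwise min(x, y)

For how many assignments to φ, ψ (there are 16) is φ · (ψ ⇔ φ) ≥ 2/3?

4

φ = 0, ψ = 0 ↦ 0  <
φ = 0, ψ = 1/3 ↦ 0  <
φ = 0, ψ = 2/3 ↦ 0  <
φ = 0, ψ = 1 ↦ 0  <
φ = 1/3, ψ = 0 ↦ 0  <
φ = 1/3, ψ = 1/3 ↦ 1/3  <
φ = 1/3, ψ = 2/3 ↦ 1/3  <
φ = 1/3, ψ = 1 ↦ 1/3  <
φ = 2/3, ψ = 0 ↦ 0  <
φ = 2/3, ψ = 1/3 ↦ 1/3  <
φ = 2/3, ψ = 2/3 ↦ 2/3  ≥
φ = 2/3, ψ = 1 ↦ 2/3  ≥
φ = 1, ψ = 0 ↦ 0  <
φ = 1, ψ = 1/3 ↦ 1/3  <
φ = 1, ψ = 2/3 ↦ 2/3  ≥
φ = 1, ψ = 1 ↦ 1  ≥
So 4 of the 16 assignments meet the threshold.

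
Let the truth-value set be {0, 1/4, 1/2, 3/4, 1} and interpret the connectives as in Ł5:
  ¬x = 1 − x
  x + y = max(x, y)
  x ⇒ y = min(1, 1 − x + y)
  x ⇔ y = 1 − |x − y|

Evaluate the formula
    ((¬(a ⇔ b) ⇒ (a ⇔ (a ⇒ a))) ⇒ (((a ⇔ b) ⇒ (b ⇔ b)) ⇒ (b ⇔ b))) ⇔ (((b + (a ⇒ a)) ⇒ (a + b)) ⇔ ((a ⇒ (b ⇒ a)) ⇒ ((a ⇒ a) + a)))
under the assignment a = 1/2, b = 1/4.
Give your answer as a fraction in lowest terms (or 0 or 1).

a ⇔ b = 1/2 ⇔ 1/4 = 3/4
¬(a ⇔ b) = ¬3/4 = 1/4
a ⇒ a = 1/2 ⇒ 1/2 = 1
a ⇔ (a ⇒ a) = 1/2 ⇔ 1 = 1/2
¬(a ⇔ b) ⇒ (a ⇔ (a ⇒ a)) = 1/4 ⇒ 1/2 = 1
a ⇔ b = 1/2 ⇔ 1/4 = 3/4
b ⇔ b = 1/4 ⇔ 1/4 = 1
(a ⇔ b) ⇒ (b ⇔ b) = 3/4 ⇒ 1 = 1
b ⇔ b = 1/4 ⇔ 1/4 = 1
((a ⇔ b) ⇒ (b ⇔ b)) ⇒ (b ⇔ b) = 1 ⇒ 1 = 1
(¬(a ⇔ b) ⇒ (a ⇔ (a ⇒ a))) ⇒ (((a ⇔ b) ⇒ (b ⇔ b)) ⇒ (b ⇔ b)) = 1 ⇒ 1 = 1
a ⇒ a = 1/2 ⇒ 1/2 = 1
b + (a ⇒ a) = 1/4 + 1 = 1
a + b = 1/2 + 1/4 = 1/2
(b + (a ⇒ a)) ⇒ (a + b) = 1 ⇒ 1/2 = 1/2
b ⇒ a = 1/4 ⇒ 1/2 = 1
a ⇒ (b ⇒ a) = 1/2 ⇒ 1 = 1
a ⇒ a = 1/2 ⇒ 1/2 = 1
(a ⇒ a) + a = 1 + 1/2 = 1
(a ⇒ (b ⇒ a)) ⇒ ((a ⇒ a) + a) = 1 ⇒ 1 = 1
((b + (a ⇒ a)) ⇒ (a + b)) ⇔ ((a ⇒ (b ⇒ a)) ⇒ ((a ⇒ a) + a)) = 1/2 ⇔ 1 = 1/2
((¬(a ⇔ b) ⇒ (a ⇔ (a ⇒ a))) ⇒ (((a ⇔ b) ⇒ (b ⇔ b)) ⇒ (b ⇔ b))) ⇔ (((b + (a ⇒ a)) ⇒ (a + b)) ⇔ ((a ⇒ (b ⇒ a)) ⇒ ((a ⇒ a) + a))) = 1 ⇔ 1/2 = 1/2

1/2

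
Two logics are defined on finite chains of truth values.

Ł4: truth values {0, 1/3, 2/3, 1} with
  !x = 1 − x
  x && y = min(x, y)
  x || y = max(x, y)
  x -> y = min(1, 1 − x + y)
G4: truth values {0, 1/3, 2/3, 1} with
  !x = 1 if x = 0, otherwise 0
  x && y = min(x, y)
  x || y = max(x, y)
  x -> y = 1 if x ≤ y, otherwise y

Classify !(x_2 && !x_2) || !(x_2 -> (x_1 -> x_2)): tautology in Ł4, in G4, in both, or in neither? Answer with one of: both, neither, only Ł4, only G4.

In Ł4: at x_1 = 0, x_2 = 1/3 the value is 2/3 — not a tautology.
In G4: every assignment gives 1 — tautology.

only G4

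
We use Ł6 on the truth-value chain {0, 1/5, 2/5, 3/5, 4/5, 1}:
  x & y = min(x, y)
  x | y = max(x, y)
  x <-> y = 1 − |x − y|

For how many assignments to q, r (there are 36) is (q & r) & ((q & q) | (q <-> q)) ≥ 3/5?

value 1: 1 assignment (counts)
value 4/5: 3 assignments (counts)
value 3/5: 5 assignments (counts)
value 2/5: 7 assignments
value 1/5: 9 assignments
value 0: 11 assignments
So 9 of the 36 assignments meet the threshold.

9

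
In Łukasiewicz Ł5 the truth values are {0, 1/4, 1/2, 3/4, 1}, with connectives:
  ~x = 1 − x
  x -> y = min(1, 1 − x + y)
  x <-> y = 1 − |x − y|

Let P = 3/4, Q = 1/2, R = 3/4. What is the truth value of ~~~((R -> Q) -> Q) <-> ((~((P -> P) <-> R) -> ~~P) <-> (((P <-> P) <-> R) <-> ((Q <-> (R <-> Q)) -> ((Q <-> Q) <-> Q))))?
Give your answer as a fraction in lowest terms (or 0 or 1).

R -> Q = 3/4 -> 1/2 = 3/4
(R -> Q) -> Q = 3/4 -> 1/2 = 3/4
~((R -> Q) -> Q) = ~3/4 = 1/4
~~((R -> Q) -> Q) = ~1/4 = 3/4
~~~((R -> Q) -> Q) = ~3/4 = 1/4
P -> P = 3/4 -> 3/4 = 1
(P -> P) <-> R = 1 <-> 3/4 = 3/4
~((P -> P) <-> R) = ~3/4 = 1/4
~P = ~3/4 = 1/4
~~P = ~1/4 = 3/4
~((P -> P) <-> R) -> ~~P = 1/4 -> 3/4 = 1
P <-> P = 3/4 <-> 3/4 = 1
(P <-> P) <-> R = 1 <-> 3/4 = 3/4
R <-> Q = 3/4 <-> 1/2 = 3/4
Q <-> (R <-> Q) = 1/2 <-> 3/4 = 3/4
Q <-> Q = 1/2 <-> 1/2 = 1
(Q <-> Q) <-> Q = 1 <-> 1/2 = 1/2
(Q <-> (R <-> Q)) -> ((Q <-> Q) <-> Q) = 3/4 -> 1/2 = 3/4
((P <-> P) <-> R) <-> ((Q <-> (R <-> Q)) -> ((Q <-> Q) <-> Q)) = 3/4 <-> 3/4 = 1
(~((P -> P) <-> R) -> ~~P) <-> (((P <-> P) <-> R) <-> ((Q <-> (R <-> Q)) -> ((Q <-> Q) <-> Q))) = 1 <-> 1 = 1
~~~((R -> Q) -> Q) <-> ((~((P -> P) <-> R) -> ~~P) <-> (((P <-> P) <-> R) <-> ((Q <-> (R <-> Q)) -> ((Q <-> Q) <-> Q)))) = 1/4 <-> 1 = 1/4

1/4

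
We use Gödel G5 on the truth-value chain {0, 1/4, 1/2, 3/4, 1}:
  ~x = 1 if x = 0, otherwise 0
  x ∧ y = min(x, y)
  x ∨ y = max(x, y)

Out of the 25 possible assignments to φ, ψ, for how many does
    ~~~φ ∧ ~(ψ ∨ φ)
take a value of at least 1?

value 1: 1 assignment (counts)
value 0: 24 assignments
So 1 of the 25 assignments meets the threshold.

1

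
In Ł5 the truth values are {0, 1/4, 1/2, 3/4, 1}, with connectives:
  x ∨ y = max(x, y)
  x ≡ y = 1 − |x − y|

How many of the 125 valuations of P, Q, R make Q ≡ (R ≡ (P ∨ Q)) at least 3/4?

value 1: 28 assignments (counts)
value 3/4: 37 assignments (counts)
value 1/2: 31 assignments
value 1/4: 19 assignments
value 0: 10 assignments
So 65 of the 125 assignments meet the threshold.

65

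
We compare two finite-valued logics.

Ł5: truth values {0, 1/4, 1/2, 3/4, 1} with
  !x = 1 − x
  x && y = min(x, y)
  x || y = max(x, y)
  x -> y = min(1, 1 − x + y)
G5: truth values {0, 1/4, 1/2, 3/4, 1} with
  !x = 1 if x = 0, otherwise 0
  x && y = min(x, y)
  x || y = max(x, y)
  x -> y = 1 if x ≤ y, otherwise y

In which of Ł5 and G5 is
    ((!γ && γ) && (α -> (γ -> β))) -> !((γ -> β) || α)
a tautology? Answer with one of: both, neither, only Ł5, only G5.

only G5

In Ł5: at α = 0, β = 1/4, γ = 1/4 the value is 3/4 — not a tautology.
In G5: every assignment gives 1 — tautology.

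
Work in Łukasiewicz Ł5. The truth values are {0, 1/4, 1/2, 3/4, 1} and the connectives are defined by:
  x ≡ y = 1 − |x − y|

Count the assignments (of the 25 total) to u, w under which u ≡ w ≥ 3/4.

value 1: 5 assignments (counts)
value 3/4: 8 assignments (counts)
value 1/2: 6 assignments
value 1/4: 4 assignments
value 0: 2 assignments
So 13 of the 25 assignments meet the threshold.

13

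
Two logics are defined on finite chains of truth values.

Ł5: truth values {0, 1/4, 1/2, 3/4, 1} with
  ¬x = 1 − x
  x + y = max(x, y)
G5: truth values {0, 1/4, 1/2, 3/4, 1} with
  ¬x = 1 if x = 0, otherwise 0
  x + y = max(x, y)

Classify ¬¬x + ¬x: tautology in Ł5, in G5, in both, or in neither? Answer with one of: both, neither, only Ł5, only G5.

only G5

In Ł5: at x = 1/4 the value is 3/4 — not a tautology.
In G5: every assignment gives 1 — tautology.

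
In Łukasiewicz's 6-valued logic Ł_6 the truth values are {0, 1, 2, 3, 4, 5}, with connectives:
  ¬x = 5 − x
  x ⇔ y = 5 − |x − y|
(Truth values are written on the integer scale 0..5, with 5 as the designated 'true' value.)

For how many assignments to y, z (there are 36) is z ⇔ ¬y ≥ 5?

value 5: 6 assignments (counts)
value 4: 10 assignments
value 3: 8 assignments
value 2: 6 assignments
value 1: 4 assignments
value 0: 2 assignments
So 6 of the 36 assignments meet the threshold.

6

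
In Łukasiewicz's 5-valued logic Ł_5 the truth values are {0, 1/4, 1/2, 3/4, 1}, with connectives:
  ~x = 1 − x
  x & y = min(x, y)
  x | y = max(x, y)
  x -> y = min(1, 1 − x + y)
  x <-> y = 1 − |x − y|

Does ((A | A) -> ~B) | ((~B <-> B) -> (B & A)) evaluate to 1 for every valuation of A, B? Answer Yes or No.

No

Counterexample: take A = 3/4, B = 1/2.
A | A = 3/4 | 3/4 = 3/4
~B = ~1/2 = 1/2
(A | A) -> ~B = 3/4 -> 1/2 = 3/4
~B = ~1/2 = 1/2
~B <-> B = 1/2 <-> 1/2 = 1
B & A = 1/2 & 3/4 = 1/2
(~B <-> B) -> (B & A) = 1 -> 1/2 = 1/2
((A | A) -> ~B) | ((~B <-> B) -> (B & A)) = 3/4 | 1/2 = 3/4
This gives 3/4 ≠ 1.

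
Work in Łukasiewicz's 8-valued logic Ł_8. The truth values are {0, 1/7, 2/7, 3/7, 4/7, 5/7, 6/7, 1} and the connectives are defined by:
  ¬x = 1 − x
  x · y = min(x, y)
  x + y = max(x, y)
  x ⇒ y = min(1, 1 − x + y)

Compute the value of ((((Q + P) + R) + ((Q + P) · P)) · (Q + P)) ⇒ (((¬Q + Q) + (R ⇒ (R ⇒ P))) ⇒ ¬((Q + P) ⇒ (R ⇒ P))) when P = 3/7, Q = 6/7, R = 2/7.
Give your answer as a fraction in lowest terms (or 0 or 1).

Q + P = 6/7 + 3/7 = 6/7
(Q + P) + R = 6/7 + 2/7 = 6/7
Q + P = 6/7 + 3/7 = 6/7
(Q + P) · P = 6/7 · 3/7 = 3/7
((Q + P) + R) + ((Q + P) · P) = 6/7 + 3/7 = 6/7
Q + P = 6/7 + 3/7 = 6/7
(((Q + P) + R) + ((Q + P) · P)) · (Q + P) = 6/7 · 6/7 = 6/7
¬Q = ¬6/7 = 1/7
¬Q + Q = 1/7 + 6/7 = 6/7
R ⇒ P = 2/7 ⇒ 3/7 = 1
R ⇒ (R ⇒ P) = 2/7 ⇒ 1 = 1
(¬Q + Q) + (R ⇒ (R ⇒ P)) = 6/7 + 1 = 1
Q + P = 6/7 + 3/7 = 6/7
R ⇒ P = 2/7 ⇒ 3/7 = 1
(Q + P) ⇒ (R ⇒ P) = 6/7 ⇒ 1 = 1
¬((Q + P) ⇒ (R ⇒ P)) = ¬1 = 0
((¬Q + Q) + (R ⇒ (R ⇒ P))) ⇒ ¬((Q + P) ⇒ (R ⇒ P)) = 1 ⇒ 0 = 0
((((Q + P) + R) + ((Q + P) · P)) · (Q + P)) ⇒ (((¬Q + Q) + (R ⇒ (R ⇒ P))) ⇒ ¬((Q + P) ⇒ (R ⇒ P))) = 6/7 ⇒ 0 = 1/7

1/7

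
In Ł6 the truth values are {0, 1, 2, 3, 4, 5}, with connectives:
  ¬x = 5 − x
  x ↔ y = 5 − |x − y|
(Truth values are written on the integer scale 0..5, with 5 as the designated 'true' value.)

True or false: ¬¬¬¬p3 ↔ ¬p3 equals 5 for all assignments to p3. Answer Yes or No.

Counterexample: take p3 = 0.
¬p3 = ¬0 = 5
¬¬p3 = ¬5 = 0
¬¬¬p3 = ¬0 = 5
¬¬¬¬p3 = ¬5 = 0
¬p3 = ¬0 = 5
¬¬¬¬p3 ↔ ¬p3 = 0 ↔ 5 = 0
This gives 0 ≠ 5.

No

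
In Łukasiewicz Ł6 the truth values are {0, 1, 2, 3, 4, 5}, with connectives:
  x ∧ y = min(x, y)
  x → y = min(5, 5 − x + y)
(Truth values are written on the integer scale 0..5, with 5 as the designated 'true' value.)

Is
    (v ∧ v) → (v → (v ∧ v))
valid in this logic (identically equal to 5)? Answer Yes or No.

v = 0 ↦ 5
v = 1 ↦ 5
v = 2 ↦ 5
v = 3 ↦ 5
v = 4 ↦ 5
v = 5 ↦ 5
Every assignment gives a value ≥ 5.

Yes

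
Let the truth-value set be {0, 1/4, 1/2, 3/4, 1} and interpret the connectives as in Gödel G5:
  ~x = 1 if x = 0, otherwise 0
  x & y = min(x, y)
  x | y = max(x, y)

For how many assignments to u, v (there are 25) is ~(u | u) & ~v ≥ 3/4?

1

value 1: 1 assignment (counts)
value 0: 24 assignments
So 1 of the 25 assignments meets the threshold.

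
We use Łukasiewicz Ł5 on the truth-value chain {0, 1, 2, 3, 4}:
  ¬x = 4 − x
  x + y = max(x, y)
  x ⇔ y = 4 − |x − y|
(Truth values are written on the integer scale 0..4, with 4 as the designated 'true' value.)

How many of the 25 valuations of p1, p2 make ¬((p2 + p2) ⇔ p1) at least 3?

6

value 4: 2 assignments (counts)
value 3: 4 assignments (counts)
value 2: 6 assignments
value 1: 8 assignments
value 0: 5 assignments
So 6 of the 25 assignments meet the threshold.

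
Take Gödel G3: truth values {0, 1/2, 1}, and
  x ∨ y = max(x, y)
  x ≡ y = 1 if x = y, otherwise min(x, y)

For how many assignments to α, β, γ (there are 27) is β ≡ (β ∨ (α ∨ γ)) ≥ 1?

value 1: 14 assignments (counts)
value 1/2: 5 assignments
value 0: 8 assignments
So 14 of the 27 assignments meet the threshold.

14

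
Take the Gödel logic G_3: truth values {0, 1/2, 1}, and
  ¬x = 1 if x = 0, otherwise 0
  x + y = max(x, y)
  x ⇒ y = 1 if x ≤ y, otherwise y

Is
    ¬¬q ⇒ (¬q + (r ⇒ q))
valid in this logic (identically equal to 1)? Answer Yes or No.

No

Counterexample: take q = 1/2, r = 1.
¬q = ¬1/2 = 0
¬¬q = ¬0 = 1
¬q = ¬1/2 = 0
r ⇒ q = 1 ⇒ 1/2 = 1/2
¬q + (r ⇒ q) = 0 + 1/2 = 1/2
¬¬q ⇒ (¬q + (r ⇒ q)) = 1 ⇒ 1/2 = 1/2
This gives 1/2 ≠ 1.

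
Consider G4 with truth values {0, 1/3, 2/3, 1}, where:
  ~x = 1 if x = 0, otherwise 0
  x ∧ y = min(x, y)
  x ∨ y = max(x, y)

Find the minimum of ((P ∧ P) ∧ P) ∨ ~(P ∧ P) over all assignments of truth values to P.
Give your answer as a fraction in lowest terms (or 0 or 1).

1/3

Take P = 1/3:
P ∧ P = 1/3 ∧ 1/3 = 1/3
(P ∧ P) ∧ P = 1/3 ∧ 1/3 = 1/3
P ∧ P = 1/3 ∧ 1/3 = 1/3
~(P ∧ P) = ~1/3 = 0
((P ∧ P) ∧ P) ∨ ~(P ∧ P) = 1/3 ∨ 0 = 1/3
No assignment yields a value below 1/3, so this is the minimum.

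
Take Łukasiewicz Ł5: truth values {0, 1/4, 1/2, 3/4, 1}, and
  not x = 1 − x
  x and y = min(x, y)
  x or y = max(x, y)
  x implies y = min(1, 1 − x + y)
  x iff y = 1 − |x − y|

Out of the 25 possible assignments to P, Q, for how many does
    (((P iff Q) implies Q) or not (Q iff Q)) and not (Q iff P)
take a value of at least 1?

value 1: 2 assignments (counts)
value 3/4: 4 assignments
value 1/2: 6 assignments
value 1/4: 8 assignments
value 0: 5 assignments
So 2 of the 25 assignments meet the threshold.

2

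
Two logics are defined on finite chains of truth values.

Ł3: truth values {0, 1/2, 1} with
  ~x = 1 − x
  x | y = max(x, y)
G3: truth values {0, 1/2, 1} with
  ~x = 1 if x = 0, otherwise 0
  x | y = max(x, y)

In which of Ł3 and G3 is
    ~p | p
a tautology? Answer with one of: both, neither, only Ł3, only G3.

In Ł3: at p = 1/2 the value is 1/2 — not a tautology.
In G3: at p = 1/2 the value is 1/2 — not a tautology.

neither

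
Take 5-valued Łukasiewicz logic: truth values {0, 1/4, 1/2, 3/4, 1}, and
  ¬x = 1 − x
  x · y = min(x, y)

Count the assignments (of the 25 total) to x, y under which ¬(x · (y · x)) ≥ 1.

9

value 1: 9 assignments (counts)
value 3/4: 7 assignments
value 1/2: 5 assignments
value 1/4: 3 assignments
value 0: 1 assignment
So 9 of the 25 assignments meet the threshold.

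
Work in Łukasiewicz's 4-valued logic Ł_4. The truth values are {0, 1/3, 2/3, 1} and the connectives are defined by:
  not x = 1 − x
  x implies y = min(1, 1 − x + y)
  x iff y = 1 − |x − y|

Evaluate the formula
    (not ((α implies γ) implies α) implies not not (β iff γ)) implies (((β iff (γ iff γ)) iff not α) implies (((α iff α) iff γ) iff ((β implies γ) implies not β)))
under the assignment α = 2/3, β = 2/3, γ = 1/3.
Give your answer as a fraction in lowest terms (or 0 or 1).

1

α implies γ = 2/3 implies 1/3 = 2/3
(α implies γ) implies α = 2/3 implies 2/3 = 1
not ((α implies γ) implies α) = not 1 = 0
β iff γ = 2/3 iff 1/3 = 2/3
not (β iff γ) = not 2/3 = 1/3
not not (β iff γ) = not 1/3 = 2/3
not ((α implies γ) implies α) implies not not (β iff γ) = 0 implies 2/3 = 1
γ iff γ = 1/3 iff 1/3 = 1
β iff (γ iff γ) = 2/3 iff 1 = 2/3
not α = not 2/3 = 1/3
(β iff (γ iff γ)) iff not α = 2/3 iff 1/3 = 2/3
α iff α = 2/3 iff 2/3 = 1
(α iff α) iff γ = 1 iff 1/3 = 1/3
β implies γ = 2/3 implies 1/3 = 2/3
not β = not 2/3 = 1/3
(β implies γ) implies not β = 2/3 implies 1/3 = 2/3
((α iff α) iff γ) iff ((β implies γ) implies not β) = 1/3 iff 2/3 = 2/3
((β iff (γ iff γ)) iff not α) implies (((α iff α) iff γ) iff ((β implies γ) implies not β)) = 2/3 implies 2/3 = 1
(not ((α implies γ) implies α) implies not not (β iff γ)) implies (((β iff (γ iff γ)) iff not α) implies (((α iff α) iff γ) iff ((β implies γ) implies not β))) = 1 implies 1 = 1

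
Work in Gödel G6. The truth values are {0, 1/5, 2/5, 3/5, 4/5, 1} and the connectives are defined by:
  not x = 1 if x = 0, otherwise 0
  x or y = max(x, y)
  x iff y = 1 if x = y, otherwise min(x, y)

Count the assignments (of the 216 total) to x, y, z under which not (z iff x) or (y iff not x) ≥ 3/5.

88

value 1: 86 assignments (counts)
value 4/5: 1 assignment (counts)
value 3/5: 1 assignment (counts)
value 2/5: 1 assignment
value 1/5: 1 assignment
value 0: 126 assignments
So 88 of the 216 assignments meet the threshold.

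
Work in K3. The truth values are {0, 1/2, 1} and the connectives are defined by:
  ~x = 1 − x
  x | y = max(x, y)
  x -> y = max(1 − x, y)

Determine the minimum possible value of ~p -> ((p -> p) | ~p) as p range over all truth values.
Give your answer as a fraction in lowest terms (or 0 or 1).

1/2

Take p = 1/2:
~p = ~1/2 = 1/2
p -> p = 1/2 -> 1/2 = 1/2
~p = ~1/2 = 1/2
(p -> p) | ~p = 1/2 | 1/2 = 1/2
~p -> ((p -> p) | ~p) = 1/2 -> 1/2 = 1/2
No assignment yields a value below 1/2, so this is the minimum.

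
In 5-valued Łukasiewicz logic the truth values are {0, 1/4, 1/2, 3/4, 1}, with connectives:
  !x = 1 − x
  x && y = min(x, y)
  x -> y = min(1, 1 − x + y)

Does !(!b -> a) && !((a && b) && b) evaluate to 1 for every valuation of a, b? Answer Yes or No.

Counterexample: take a = 0, b = 1/4.
!b = !1/4 = 3/4
!b -> a = 3/4 -> 0 = 1/4
!(!b -> a) = !1/4 = 3/4
a && b = 0 && 1/4 = 0
(a && b) && b = 0 && 1/4 = 0
!((a && b) && b) = !0 = 1
!(!b -> a) && !((a && b) && b) = 3/4 && 1 = 3/4
This gives 3/4 ≠ 1.

No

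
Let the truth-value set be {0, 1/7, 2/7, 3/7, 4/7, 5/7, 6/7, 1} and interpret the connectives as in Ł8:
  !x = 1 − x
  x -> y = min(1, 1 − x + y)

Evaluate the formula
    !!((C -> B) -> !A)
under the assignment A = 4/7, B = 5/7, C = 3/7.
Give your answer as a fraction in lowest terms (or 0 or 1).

C -> B = 3/7 -> 5/7 = 1
!A = !4/7 = 3/7
(C -> B) -> !A = 1 -> 3/7 = 3/7
!((C -> B) -> !A) = !3/7 = 4/7
!!((C -> B) -> !A) = !4/7 = 3/7

3/7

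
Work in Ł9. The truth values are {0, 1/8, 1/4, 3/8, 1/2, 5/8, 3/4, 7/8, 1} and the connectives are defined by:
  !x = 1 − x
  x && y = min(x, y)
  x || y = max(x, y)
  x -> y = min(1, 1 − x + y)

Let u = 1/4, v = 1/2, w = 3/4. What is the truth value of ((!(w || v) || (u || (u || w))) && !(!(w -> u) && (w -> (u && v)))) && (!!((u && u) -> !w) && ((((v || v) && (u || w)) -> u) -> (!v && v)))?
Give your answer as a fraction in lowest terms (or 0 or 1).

1/2

w || v = 3/4 || 1/2 = 3/4
!(w || v) = !3/4 = 1/4
u || w = 1/4 || 3/4 = 3/4
u || (u || w) = 1/4 || 3/4 = 3/4
!(w || v) || (u || (u || w)) = 1/4 || 3/4 = 3/4
w -> u = 3/4 -> 1/4 = 1/2
!(w -> u) = !1/2 = 1/2
u && v = 1/4 && 1/2 = 1/4
w -> (u && v) = 3/4 -> 1/4 = 1/2
!(w -> u) && (w -> (u && v)) = 1/2 && 1/2 = 1/2
!(!(w -> u) && (w -> (u && v))) = !1/2 = 1/2
(!(w || v) || (u || (u || w))) && !(!(w -> u) && (w -> (u && v))) = 3/4 && 1/2 = 1/2
u && u = 1/4 && 1/4 = 1/4
!w = !3/4 = 1/4
(u && u) -> !w = 1/4 -> 1/4 = 1
!((u && u) -> !w) = !1 = 0
!!((u && u) -> !w) = !0 = 1
v || v = 1/2 || 1/2 = 1/2
u || w = 1/4 || 3/4 = 3/4
(v || v) && (u || w) = 1/2 && 3/4 = 1/2
((v || v) && (u || w)) -> u = 1/2 -> 1/4 = 3/4
!v = !1/2 = 1/2
!v && v = 1/2 && 1/2 = 1/2
(((v || v) && (u || w)) -> u) -> (!v && v) = 3/4 -> 1/2 = 3/4
!!((u && u) -> !w) && ((((v || v) && (u || w)) -> u) -> (!v && v)) = 1 && 3/4 = 3/4
((!(w || v) || (u || (u || w))) && !(!(w -> u) && (w -> (u && v)))) && (!!((u && u) -> !w) && ((((v || v) && (u || w)) -> u) -> (!v && v))) = 1/2 && 3/4 = 1/2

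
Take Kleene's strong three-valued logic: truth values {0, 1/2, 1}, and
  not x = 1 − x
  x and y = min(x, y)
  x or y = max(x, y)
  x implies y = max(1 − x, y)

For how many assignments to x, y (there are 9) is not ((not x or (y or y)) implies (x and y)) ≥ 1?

3

x = 0, y = 0 ↦ 1  ≥
x = 0, y = 1/2 ↦ 1  ≥
x = 0, y = 1 ↦ 1  ≥
x = 1/2, y = 0 ↦ 1/2  <
x = 1/2, y = 1/2 ↦ 1/2  <
x = 1/2, y = 1 ↦ 1/2  <
x = 1, y = 0 ↦ 0  <
x = 1, y = 1/2 ↦ 1/2  <
x = 1, y = 1 ↦ 0  <
So 3 of the 9 assignments meet the threshold.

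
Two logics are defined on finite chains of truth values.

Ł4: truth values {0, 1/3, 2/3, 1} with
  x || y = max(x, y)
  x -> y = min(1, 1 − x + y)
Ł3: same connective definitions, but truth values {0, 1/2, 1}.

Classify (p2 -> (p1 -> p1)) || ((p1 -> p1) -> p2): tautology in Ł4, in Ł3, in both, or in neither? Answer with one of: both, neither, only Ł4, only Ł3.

both

In Ł4: every assignment gives 1 — tautology.
In Ł3: every assignment gives 1 — tautology.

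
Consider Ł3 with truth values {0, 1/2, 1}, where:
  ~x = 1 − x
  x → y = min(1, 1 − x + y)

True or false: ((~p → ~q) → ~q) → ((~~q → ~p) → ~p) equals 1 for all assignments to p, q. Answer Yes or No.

No

Counterexample: take p = 1/2, q = 0.
~p = ~1/2 = 1/2
~q = ~0 = 1
~p → ~q = 1/2 → 1 = 1
~q = ~0 = 1
(~p → ~q) → ~q = 1 → 1 = 1
~q = ~0 = 1
~~q = ~1 = 0
~p = ~1/2 = 1/2
~~q → ~p = 0 → 1/2 = 1
~p = ~1/2 = 1/2
(~~q → ~p) → ~p = 1 → 1/2 = 1/2
((~p → ~q) → ~q) → ((~~q → ~p) → ~p) = 1 → 1/2 = 1/2
This gives 1/2 ≠ 1.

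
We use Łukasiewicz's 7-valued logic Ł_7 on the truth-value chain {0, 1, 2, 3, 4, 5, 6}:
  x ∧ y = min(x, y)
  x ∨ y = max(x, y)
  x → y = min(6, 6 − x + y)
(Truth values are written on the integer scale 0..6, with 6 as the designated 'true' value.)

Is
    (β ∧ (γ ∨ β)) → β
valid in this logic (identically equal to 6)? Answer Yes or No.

At β = 1, γ = 4, for instance:
γ ∨ β = 4 ∨ 1 = 4
β ∧ (γ ∨ β) = 1 ∧ 4 = 1
(β ∧ (γ ∨ β)) → β = 1 → 1 = 6
and checking the remaining 48 assignments likewise gives ≥ 6 in every case.

Yes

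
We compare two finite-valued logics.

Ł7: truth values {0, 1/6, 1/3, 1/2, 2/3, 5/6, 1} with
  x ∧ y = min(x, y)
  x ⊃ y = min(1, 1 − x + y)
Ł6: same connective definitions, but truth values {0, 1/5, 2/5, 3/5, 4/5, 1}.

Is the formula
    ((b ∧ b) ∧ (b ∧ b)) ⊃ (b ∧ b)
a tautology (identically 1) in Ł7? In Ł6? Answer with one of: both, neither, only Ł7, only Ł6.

both

In Ł7: every assignment gives 1 — tautology.
In Ł6: every assignment gives 1 — tautology.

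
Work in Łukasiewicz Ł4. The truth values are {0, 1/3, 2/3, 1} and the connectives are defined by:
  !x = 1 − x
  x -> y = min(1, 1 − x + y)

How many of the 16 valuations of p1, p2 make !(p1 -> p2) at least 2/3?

3

p1 = 0, p2 = 0 ↦ 0  <
p1 = 0, p2 = 1/3 ↦ 0  <
p1 = 0, p2 = 2/3 ↦ 0  <
p1 = 0, p2 = 1 ↦ 0  <
p1 = 1/3, p2 = 0 ↦ 1/3  <
p1 = 1/3, p2 = 1/3 ↦ 0  <
p1 = 1/3, p2 = 2/3 ↦ 0  <
p1 = 1/3, p2 = 1 ↦ 0  <
p1 = 2/3, p2 = 0 ↦ 2/3  ≥
p1 = 2/3, p2 = 1/3 ↦ 1/3  <
p1 = 2/3, p2 = 2/3 ↦ 0  <
p1 = 2/3, p2 = 1 ↦ 0  <
p1 = 1, p2 = 0 ↦ 1  ≥
p1 = 1, p2 = 1/3 ↦ 2/3  ≥
p1 = 1, p2 = 2/3 ↦ 1/3  <
p1 = 1, p2 = 1 ↦ 0  <
So 3 of the 16 assignments meet the threshold.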